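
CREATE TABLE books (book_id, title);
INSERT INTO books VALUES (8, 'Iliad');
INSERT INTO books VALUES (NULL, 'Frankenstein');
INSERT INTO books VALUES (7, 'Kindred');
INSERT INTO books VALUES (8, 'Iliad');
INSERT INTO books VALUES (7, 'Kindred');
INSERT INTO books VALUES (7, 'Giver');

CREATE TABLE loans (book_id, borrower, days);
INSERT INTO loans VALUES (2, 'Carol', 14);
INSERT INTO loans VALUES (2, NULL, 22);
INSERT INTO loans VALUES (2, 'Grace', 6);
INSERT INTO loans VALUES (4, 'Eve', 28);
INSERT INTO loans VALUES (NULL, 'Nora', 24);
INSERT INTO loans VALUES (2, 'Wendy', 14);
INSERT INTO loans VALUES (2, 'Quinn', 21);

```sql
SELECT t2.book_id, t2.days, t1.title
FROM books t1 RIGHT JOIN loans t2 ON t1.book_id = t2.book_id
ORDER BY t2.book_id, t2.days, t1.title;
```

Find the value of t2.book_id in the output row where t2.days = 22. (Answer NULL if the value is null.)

2

RIGHT JOIN keeps every row from `loans`; unmatched rows get NULL for `books`'s columns.
Matching on t1.book_id = t2.book_id. A NULL in a compared column never satisfies the condition.
- book_id=8: no matching t2 row.
- book_id=NULL: no matching t2 row.
- book_id=7: no matching t2 row.
- book_id=8: no matching t2 row.
- book_id=7: no matching t2 row.
- book_id=7: no matching t2 row.
- 7 t2 row(s) had no t1 match → kept, t1 columns NULL.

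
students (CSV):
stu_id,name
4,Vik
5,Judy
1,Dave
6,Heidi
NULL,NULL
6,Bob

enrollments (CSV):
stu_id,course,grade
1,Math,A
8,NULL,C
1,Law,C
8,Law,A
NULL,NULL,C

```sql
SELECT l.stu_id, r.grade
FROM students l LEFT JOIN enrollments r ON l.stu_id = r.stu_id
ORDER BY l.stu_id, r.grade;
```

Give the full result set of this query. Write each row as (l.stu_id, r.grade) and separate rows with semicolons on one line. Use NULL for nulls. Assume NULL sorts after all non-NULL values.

LEFT JOIN keeps every row from `students`; unmatched rows get NULL for `enrollments`'s columns.
Matching on l.stu_id = r.stu_id. A NULL in a compared column never satisfies the condition.
- l row (stu_id=4): no match → kept, r columns NULL.
- l row (stu_id=5): no match → kept, r columns NULL.
- l row (stu_id=1): matches 2 r row(s) → 2 output row(s).
- l row (stu_id=6): no match → kept, r columns NULL.
- l row (stu_id=NULL): no match → kept, r columns NULL.
- l row (stu_id=6): no match → kept, r columns NULL.
After projecting and ordering:
l.stu_id | r.grade
1 | A
1 | C
4 | NULL
5 | NULL
6 | NULL
6 | NULL
NULL | NULL

(1, A); (1, C); (4, NULL); (5, NULL); (6, NULL); (6, NULL); (NULL, NULL)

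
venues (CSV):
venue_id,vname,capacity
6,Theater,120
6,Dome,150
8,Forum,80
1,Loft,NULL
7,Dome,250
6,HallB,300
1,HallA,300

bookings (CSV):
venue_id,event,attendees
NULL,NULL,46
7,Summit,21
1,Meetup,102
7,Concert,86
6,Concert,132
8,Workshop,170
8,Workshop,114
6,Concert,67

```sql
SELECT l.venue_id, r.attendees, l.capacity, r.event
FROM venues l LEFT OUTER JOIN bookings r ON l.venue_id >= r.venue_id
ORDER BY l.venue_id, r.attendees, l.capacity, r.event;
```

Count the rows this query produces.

23

LEFT JOIN keeps every row from `venues`; unmatched rows get NULL for `bookings`'s columns.
Matching on l.venue_id >= r.venue_id. A NULL in a compared column never satisfies the condition.
- l (venue_id=6) pairs with 3 row(s) of r.
- l (venue_id=6) pairs with 3 row(s) of r.
- l (venue_id=8) pairs with 7 row(s) of r.
- l (venue_id=1) pairs with 1 row(s) of r.
- l (venue_id=7) pairs with 5 row(s) of r.
- l (venue_id=6) pairs with 3 row(s) of r.
- l (venue_id=1) pairs with 1 row(s) of r.
Total: 23 rows.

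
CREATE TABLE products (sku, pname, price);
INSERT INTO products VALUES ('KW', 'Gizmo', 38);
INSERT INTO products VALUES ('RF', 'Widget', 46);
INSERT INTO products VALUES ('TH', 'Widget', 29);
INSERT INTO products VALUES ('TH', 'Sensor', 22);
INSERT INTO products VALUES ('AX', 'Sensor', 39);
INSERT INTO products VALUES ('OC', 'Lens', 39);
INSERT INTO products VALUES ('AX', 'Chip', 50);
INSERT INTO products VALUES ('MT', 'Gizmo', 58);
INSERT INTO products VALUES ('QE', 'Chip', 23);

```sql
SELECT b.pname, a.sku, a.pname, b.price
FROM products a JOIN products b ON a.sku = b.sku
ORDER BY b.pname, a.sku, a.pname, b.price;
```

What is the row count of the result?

INNER JOIN keeps only pairs where the ON condition holds.
Matching on a.sku = b.sku.
Matched pairs: 13.
Total: 13 rows.

13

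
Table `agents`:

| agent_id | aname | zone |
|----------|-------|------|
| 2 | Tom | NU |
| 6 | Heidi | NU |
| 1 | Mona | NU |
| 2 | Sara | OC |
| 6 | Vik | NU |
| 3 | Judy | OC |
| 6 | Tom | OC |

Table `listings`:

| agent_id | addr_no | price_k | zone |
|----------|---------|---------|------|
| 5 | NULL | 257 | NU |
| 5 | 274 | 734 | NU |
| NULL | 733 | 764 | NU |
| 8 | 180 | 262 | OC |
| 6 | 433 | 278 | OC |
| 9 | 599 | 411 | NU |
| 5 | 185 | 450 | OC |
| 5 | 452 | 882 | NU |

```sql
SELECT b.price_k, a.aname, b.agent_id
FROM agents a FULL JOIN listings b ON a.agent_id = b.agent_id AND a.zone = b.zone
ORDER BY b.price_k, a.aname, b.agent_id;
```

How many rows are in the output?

14

FULL OUTER JOIN keeps every row from both sides; unmatched rows get NULL for the other side's columns.
Matching on a.agent_id = b.agent_id AND a.zone = b.zone. A NULL in a compared column never satisfies the condition.
Matched pairs: 1; unmatched a rows kept: 6; unmatched b rows kept: 7.
Total: 1 matched + 13 padded = 14 rows.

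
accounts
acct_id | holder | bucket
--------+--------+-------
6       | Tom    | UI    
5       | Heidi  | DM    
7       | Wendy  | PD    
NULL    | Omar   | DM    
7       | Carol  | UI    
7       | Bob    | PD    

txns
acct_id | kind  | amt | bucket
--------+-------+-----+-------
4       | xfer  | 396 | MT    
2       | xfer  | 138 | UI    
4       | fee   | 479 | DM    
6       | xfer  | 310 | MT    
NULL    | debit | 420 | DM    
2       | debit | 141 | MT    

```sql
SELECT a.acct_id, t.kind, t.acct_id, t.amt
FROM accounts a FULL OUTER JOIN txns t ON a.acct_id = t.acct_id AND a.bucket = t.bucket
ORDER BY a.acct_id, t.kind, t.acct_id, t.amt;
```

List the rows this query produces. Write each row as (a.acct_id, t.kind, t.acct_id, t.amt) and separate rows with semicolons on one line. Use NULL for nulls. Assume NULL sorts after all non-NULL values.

FULL OUTER JOIN keeps every row from both sides; unmatched rows get NULL for the other side's columns.
Matching on a.acct_id = t.acct_id AND a.bucket = t.bucket. A NULL in a compared column never satisfies the condition.
Matched pairs: 0; unmatched a rows kept: 6; unmatched t rows kept: 6.

(5, NULL, NULL, NULL); (6, NULL, NULL, NULL); (7, NULL, NULL, NULL); (7, NULL, NULL, NULL); (7, NULL, NULL, NULL); (NULL, debit, 2, 141); (NULL, debit, NULL, 420); (NULL, fee, 4, 479); (NULL, xfer, 2, 138); (NULL, xfer, 4, 396); (NULL, xfer, 6, 310); (NULL, NULL, NULL, NULL)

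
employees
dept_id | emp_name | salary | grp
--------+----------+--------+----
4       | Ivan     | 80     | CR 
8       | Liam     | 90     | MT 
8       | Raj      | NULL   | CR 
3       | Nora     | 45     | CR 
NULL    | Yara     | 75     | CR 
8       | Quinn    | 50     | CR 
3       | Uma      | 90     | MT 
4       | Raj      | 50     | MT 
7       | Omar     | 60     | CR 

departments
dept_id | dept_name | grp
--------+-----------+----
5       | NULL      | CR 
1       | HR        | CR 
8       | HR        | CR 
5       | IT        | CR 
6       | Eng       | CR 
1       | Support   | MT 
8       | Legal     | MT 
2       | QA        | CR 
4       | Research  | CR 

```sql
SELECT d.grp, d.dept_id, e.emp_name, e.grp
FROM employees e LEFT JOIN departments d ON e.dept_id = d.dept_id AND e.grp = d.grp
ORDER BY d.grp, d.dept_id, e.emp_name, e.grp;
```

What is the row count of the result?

LEFT JOIN keeps every row from `employees`; unmatched rows get NULL for `departments`'s columns.
Matching on e.dept_id = d.dept_id AND e.grp = d.grp. A NULL in a compared column never satisfies the condition.
- e (dept_id=4, grp=CR) pairs with 1 row(s) of d.
- e (dept_id=8, grp=MT) pairs with 1 row(s) of d.
- e (dept_id=8, grp=CR) pairs with 1 row(s) of d.
- e (dept_id=3, grp=CR) has no partner → padded with NULL.
- e (dept_id=NULL, grp=CR) has no partner → padded with NULL.
- e (dept_id=8, grp=CR) pairs with 1 row(s) of d.
- e (dept_id=3, grp=MT) has no partner → padded with NULL.
- e (dept_id=4, grp=MT) has no partner → padded with NULL.
- e (dept_id=7, grp=CR) has no partner → padded with NULL.
Total: 4 matched + 5 padded = 9 rows.

9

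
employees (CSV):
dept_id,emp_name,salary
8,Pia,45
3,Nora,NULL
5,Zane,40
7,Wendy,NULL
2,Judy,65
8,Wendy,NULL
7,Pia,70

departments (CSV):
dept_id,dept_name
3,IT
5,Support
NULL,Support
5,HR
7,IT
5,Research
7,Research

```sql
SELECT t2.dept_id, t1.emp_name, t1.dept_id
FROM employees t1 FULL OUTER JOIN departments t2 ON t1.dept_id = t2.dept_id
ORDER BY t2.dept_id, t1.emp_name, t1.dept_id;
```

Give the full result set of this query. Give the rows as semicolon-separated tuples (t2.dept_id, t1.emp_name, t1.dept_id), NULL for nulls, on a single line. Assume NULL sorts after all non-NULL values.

FULL OUTER JOIN keeps every row from both sides; unmatched rows get NULL for the other side's columns.
Matching on t1.dept_id = t2.dept_id. A NULL in a compared column never satisfies the condition.
Matched pairs: 8; unmatched t1 rows kept: 3; unmatched t2 rows kept: 1.

(3, Nora, 3); (5, Zane, 5); (5, Zane, 5); (5, Zane, 5); (7, Pia, 7); (7, Pia, 7); (7, Wendy, 7); (7, Wendy, 7); (NULL, Judy, 2); (NULL, Pia, 8); (NULL, Wendy, 8); (NULL, NULL, NULL)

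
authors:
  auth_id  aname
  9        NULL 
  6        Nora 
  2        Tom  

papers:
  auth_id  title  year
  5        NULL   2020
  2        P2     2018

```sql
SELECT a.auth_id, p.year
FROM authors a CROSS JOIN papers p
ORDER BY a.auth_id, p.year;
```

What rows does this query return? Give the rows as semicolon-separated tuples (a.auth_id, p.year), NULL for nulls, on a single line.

CROSS JOIN pairs every row of `authors` with every row of `papers`: 3 × 2 = 6 rows.

(2, 2018); (2, 2020); (6, 2018); (6, 2020); (9, 2018); (9, 2020)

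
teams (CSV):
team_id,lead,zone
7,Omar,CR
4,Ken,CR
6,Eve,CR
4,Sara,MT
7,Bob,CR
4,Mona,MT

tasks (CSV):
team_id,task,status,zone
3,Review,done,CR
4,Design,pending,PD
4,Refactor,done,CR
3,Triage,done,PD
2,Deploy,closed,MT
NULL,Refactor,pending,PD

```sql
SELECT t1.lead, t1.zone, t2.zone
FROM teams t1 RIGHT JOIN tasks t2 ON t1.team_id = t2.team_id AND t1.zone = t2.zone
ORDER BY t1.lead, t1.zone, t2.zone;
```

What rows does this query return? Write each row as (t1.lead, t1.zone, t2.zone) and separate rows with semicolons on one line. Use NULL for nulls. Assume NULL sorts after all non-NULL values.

RIGHT JOIN keeps every row from `tasks`; unmatched rows get NULL for `teams`'s columns.
Matching on t1.team_id = t2.team_id AND t1.zone = t2.zone. A NULL in a compared column never satisfies the condition.
- t1[0] team_id=7, zone=CR → no match.
- t1[1] team_id=4, zone=CR → 1 match(es) in t2 → 1 row(s).
- t1[2] team_id=6, zone=CR → no match.
- t1[3] team_id=4, zone=MT → no match.
- t1[4] team_id=7, zone=CR → no match.
- t1[5] team_id=4, zone=MT → no match.
- plus 5 unmatched t2 row(s), each kept with NULL t1 columns.
After projecting and ordering:
t1.lead | t1.zone | t2.zone
Ken | CR | CR
NULL | NULL | CR
NULL | NULL | MT
NULL | NULL | PD
NULL | NULL | PD
NULL | NULL | PD

(Ken, CR, CR); (NULL, NULL, CR); (NULL, NULL, MT); (NULL, NULL, PD); (NULL, NULL, PD); (NULL, NULL, PD)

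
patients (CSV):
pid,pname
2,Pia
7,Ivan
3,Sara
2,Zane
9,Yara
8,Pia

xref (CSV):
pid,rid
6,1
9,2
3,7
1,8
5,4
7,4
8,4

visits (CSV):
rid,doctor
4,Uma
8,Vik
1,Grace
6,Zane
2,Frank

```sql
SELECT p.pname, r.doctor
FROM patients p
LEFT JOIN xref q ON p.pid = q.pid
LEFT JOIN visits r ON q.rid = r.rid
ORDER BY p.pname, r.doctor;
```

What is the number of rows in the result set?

6

Step 1 — p LEFT JOIN q on pid → 6 row(s).
Then LEFT JOIN `visits r` on rid: each of those 6 rows is kept; rows whose q.rid has no match in r get NULL for r's columns.
Result: 6 row(s).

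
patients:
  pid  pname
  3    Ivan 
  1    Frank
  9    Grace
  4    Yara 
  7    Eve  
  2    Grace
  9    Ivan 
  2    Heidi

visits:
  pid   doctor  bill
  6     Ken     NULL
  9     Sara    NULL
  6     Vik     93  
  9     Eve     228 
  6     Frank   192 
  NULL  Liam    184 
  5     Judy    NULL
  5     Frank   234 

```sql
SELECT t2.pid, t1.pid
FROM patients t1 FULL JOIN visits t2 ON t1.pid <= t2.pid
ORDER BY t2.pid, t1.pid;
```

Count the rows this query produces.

FULL OUTER JOIN keeps every row from both sides; unmatched rows get NULL for the other side's columns.
Matching on t1.pid <= t2.pid. A NULL in a compared column never satisfies the condition.
- pid=3: 7 matching t2 row(s), so 7 row(s) emitted.
- pid=1: 7 matching t2 row(s), so 7 row(s) emitted.
- pid=9: 2 matching t2 row(s), so 2 row(s) emitted.
- pid=4: 7 matching t2 row(s), so 7 row(s) emitted.
- pid=7: 2 matching t2 row(s), so 2 row(s) emitted.
- pid=2: 7 matching t2 row(s), so 7 row(s) emitted.
- pid=9: 2 matching t2 row(s), so 2 row(s) emitted.
- pid=2: 7 matching t2 row(s), so 7 row(s) emitted.
- 1 t2 row(s) had no t1 match → kept, t1 columns NULL.
Total: 41 matched + 1 padded = 42 rows.

42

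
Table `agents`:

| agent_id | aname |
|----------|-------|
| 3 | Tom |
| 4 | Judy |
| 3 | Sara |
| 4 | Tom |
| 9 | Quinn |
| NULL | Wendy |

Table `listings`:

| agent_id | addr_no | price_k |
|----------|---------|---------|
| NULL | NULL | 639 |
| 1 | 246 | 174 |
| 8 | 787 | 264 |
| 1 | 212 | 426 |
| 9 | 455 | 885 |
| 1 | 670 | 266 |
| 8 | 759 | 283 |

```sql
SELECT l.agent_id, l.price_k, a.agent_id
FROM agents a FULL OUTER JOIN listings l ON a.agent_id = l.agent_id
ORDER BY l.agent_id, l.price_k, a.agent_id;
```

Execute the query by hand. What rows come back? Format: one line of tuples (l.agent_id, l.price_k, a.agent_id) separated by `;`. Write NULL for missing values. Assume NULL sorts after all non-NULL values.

FULL OUTER JOIN keeps every row from both sides; unmatched rows get NULL for the other side's columns.
Matching on a.agent_id = l.agent_id. A NULL in a compared column never satisfies the condition.
Matched pairs: 1; unmatched a rows kept: 5; unmatched l rows kept: 6.

(1, 174, NULL); (1, 266, NULL); (1, 426, NULL); (8, 264, NULL); (8, 283, NULL); (9, 885, 9); (NULL, 639, NULL); (NULL, NULL, 3); (NULL, NULL, 3); (NULL, NULL, 4); (NULL, NULL, 4); (NULL, NULL, NULL)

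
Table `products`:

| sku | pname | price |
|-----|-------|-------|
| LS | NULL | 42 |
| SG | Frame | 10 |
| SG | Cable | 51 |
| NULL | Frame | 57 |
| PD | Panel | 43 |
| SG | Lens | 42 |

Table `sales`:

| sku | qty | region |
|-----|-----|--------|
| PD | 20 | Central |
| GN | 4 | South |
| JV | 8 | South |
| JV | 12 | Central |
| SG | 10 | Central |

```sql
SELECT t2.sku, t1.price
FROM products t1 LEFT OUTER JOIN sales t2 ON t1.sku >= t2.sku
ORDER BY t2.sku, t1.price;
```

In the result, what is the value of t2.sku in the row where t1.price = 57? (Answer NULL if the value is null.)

LEFT JOIN keeps every row from `products`; unmatched rows get NULL for `sales`'s columns.
Matching on t1.sku >= t2.sku. A NULL in a compared column never satisfies the condition.
- sku=LS: 3 matching t2 row(s), so 3 row(s) emitted.
- sku=SG: 5 matching t2 row(s), so 5 row(s) emitted.
- sku=SG: 5 matching t2 row(s), so 5 row(s) emitted.
- sku=NULL: no t2 row matches, row kept with t2 columns NULL.
- sku=PD: 4 matching t2 row(s), so 4 row(s) emitted.
- sku=SG: 5 matching t2 row(s), so 5 row(s) emitted.

NULL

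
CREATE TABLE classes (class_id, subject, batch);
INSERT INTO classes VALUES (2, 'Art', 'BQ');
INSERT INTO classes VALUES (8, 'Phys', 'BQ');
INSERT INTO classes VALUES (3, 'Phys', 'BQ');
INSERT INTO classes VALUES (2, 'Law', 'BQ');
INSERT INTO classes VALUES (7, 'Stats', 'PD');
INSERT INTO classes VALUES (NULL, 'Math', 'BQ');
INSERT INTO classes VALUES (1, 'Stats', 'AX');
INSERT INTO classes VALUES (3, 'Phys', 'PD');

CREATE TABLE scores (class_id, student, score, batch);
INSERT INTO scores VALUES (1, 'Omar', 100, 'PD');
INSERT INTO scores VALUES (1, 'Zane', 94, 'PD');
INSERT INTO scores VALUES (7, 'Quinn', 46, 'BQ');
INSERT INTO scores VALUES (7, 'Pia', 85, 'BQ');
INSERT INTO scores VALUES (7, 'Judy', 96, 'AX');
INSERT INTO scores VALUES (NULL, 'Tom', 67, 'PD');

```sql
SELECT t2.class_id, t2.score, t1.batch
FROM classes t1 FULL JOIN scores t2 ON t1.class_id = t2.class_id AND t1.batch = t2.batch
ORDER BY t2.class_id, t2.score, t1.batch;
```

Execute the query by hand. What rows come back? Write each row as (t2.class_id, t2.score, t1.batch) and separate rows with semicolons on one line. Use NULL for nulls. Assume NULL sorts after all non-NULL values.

(1, 94, NULL); (1, 100, NULL); (7, 46, NULL); (7, 85, NULL); (7, 96, NULL); (NULL, 67, NULL); (NULL, NULL, AX); (NULL, NULL, BQ); (NULL, NULL, BQ); (NULL, NULL, BQ); (NULL, NULL, BQ); (NULL, NULL, BQ); (NULL, NULL, PD); (NULL, NULL, PD)

FULL OUTER JOIN keeps every row from both sides; unmatched rows get NULL for the other side's columns.
Matching on t1.class_id = t2.class_id AND t1.batch = t2.batch. A NULL in a compared column never satisfies the condition.
Matched pairs: 0; unmatched t1 rows kept: 8; unmatched t2 rows kept: 6.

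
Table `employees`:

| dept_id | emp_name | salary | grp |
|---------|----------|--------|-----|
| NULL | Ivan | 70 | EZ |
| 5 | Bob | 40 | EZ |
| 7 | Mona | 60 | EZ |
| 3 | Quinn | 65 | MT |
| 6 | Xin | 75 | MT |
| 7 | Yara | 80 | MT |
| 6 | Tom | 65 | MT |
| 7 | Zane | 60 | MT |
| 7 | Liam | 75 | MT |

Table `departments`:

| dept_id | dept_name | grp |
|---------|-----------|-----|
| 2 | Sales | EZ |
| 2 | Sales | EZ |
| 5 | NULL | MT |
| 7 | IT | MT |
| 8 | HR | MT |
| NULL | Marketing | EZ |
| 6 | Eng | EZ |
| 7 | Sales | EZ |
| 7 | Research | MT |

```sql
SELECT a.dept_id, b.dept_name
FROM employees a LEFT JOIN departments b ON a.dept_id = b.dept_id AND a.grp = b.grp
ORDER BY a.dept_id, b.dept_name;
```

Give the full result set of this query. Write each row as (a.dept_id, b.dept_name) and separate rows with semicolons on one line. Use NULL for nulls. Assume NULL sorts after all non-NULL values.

(3, NULL); (5, NULL); (6, NULL); (6, NULL); (7, IT); (7, IT); (7, IT); (7, Research); (7, Research); (7, Research); (7, Sales); (NULL, NULL)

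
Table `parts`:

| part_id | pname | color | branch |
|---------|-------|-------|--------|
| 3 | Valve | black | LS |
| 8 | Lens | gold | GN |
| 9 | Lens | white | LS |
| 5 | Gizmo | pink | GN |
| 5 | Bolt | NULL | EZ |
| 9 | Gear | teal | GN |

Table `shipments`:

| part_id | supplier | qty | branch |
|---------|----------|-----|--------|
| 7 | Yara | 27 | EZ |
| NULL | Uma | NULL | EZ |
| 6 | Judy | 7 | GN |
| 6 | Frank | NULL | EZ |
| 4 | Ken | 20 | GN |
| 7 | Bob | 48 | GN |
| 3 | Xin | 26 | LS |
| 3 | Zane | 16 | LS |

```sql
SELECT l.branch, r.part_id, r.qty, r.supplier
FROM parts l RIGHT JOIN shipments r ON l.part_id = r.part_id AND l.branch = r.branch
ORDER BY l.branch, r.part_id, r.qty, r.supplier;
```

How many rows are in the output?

8

RIGHT JOIN keeps every row from `shipments`; unmatched rows get NULL for `parts`'s columns.
Matching on l.part_id = r.part_id AND l.branch = r.branch. A NULL in a compared column never satisfies the condition.
- l[0] part_id=3, branch=LS → 2 match(es) in r → 2 row(s).
- l[1] part_id=8, branch=GN → no match.
- l[2] part_id=9, branch=LS → no match.
- l[3] part_id=5, branch=GN → no match.
- l[4] part_id=5, branch=EZ → no match.
- l[5] part_id=9, branch=GN → no match.
- plus 6 unmatched r row(s), each kept with NULL l columns.
Total: 2 matched + 6 padded = 8 rows.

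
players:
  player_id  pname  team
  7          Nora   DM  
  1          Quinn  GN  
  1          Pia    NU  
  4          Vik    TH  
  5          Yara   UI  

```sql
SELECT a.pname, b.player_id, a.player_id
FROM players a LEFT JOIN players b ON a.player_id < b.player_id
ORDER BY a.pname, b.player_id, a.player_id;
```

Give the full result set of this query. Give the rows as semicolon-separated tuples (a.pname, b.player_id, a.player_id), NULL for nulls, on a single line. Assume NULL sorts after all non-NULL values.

(Nora, NULL, 7); (Pia, 4, 1); (Pia, 5, 1); (Pia, 7, 1); (Quinn, 4, 1); (Quinn, 5, 1); (Quinn, 7, 1); (Vik, 5, 4); (Vik, 7, 4); (Yara, 7, 5)

LEFT JOIN keeps every row from `players a`; unmatched rows get NULL for `players b`'s columns.
Matching on a.player_id < b.player_id.
- a[0] player_id=7 → no match; kept with NULLs on the b side.
- a[1] player_id=1 → 3 match(es) in b → 3 row(s).
- a[2] player_id=1 → 3 match(es) in b → 3 row(s).
- a[3] player_id=4 → 2 match(es) in b → 2 row(s).
- a[4] player_id=5 → 1 match(es) in b → 1 row(s).
After projecting and ordering:
a.pname | b.player_id | a.player_id
Nora | NULL | 7
Pia | 4 | 1
Pia | 5 | 1
Pia | 7 | 1
Quinn | 4 | 1
Quinn | 5 | 1
Quinn | 7 | 1
Vik | 5 | 4
Vik | 7 | 4
Yara | 7 | 5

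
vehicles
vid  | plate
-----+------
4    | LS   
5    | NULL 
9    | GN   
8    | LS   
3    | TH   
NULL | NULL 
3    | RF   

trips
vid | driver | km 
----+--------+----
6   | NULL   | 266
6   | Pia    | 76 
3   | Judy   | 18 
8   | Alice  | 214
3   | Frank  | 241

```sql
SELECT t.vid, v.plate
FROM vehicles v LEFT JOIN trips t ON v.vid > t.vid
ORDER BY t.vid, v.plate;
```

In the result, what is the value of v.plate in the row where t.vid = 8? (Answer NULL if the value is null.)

LEFT JOIN keeps every row from `vehicles`; unmatched rows get NULL for `trips`'s columns.
Matching on v.vid > t.vid. A NULL in a compared column never satisfies the condition.
Matched pairs: 13; unmatched v rows kept: 3.

GN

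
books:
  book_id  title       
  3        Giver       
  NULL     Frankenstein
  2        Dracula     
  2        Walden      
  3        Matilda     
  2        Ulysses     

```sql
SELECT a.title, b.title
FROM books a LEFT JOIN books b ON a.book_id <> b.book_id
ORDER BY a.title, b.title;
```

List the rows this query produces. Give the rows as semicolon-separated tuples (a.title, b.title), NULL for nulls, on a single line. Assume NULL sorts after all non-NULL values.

(Dracula, Giver); (Dracula, Matilda); (Frankenstein, NULL); (Giver, Dracula); (Giver, Ulysses); (Giver, Walden); (Matilda, Dracula); (Matilda, Ulysses); (Matilda, Walden); (Ulysses, Giver); (Ulysses, Matilda); (Walden, Giver); (Walden, Matilda)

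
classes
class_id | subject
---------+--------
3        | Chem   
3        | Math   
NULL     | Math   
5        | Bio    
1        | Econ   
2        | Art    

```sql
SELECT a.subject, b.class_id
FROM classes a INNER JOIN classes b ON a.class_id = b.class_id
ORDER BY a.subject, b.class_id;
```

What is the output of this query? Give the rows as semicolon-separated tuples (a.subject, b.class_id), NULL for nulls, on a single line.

(Art, 2); (Bio, 5); (Chem, 3); (Chem, 3); (Econ, 1); (Math, 3); (Math, 3)

INNER JOIN keeps only pairs where the ON condition holds.
Matching on a.class_id = b.class_id. A NULL in a compared column never satisfies the condition.
Matched pairs: 7.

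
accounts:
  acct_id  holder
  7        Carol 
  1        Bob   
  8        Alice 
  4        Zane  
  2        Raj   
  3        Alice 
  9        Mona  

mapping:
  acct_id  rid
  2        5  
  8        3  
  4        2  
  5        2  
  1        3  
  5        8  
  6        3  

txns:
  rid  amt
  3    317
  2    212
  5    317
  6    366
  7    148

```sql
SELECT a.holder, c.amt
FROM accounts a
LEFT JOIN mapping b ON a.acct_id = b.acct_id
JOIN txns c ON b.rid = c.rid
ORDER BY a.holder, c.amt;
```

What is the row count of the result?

4

Joins associate left-to-right: accounts LEFT JOIN mapping on acct_id gives 7 intermediate row(s).
Then INNER JOIN `txns c` on rid: keep only rows whose b.rid appears in c.
Result: 4 row(s).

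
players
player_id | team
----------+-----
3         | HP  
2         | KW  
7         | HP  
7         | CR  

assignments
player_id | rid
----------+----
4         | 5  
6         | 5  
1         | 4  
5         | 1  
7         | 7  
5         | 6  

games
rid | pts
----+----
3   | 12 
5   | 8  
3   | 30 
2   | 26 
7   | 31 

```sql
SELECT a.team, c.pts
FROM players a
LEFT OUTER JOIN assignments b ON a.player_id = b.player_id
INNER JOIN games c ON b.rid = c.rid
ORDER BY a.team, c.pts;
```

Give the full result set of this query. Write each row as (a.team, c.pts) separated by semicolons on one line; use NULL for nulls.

Joins associate left-to-right: players LEFT JOIN assignments on player_id gives 4 intermediate row(s).
Then INNER JOIN `games c` on rid: keep only rows whose b.rid appears in c.

(CR, 31); (HP, 31)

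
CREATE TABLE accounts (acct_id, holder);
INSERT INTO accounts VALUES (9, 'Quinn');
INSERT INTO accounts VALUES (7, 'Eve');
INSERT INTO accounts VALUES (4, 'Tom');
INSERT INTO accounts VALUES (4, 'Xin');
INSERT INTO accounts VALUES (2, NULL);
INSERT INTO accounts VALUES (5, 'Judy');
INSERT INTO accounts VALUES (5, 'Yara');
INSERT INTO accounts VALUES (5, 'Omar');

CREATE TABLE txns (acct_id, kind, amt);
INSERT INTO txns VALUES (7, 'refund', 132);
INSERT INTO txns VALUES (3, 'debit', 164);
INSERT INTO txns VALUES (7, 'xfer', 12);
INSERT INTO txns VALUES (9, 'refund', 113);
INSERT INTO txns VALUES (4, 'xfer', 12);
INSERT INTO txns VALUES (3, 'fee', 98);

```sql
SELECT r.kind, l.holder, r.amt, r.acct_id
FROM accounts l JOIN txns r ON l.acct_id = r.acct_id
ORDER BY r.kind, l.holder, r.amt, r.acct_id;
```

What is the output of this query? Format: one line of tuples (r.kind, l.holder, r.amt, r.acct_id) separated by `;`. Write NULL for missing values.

INNER JOIN keeps only pairs where the ON condition holds.
Matching on l.acct_id = r.acct_id.
Matched pairs: 5.

(refund, Eve, 132, 7); (refund, Quinn, 113, 9); (xfer, Eve, 12, 7); (xfer, Tom, 12, 4); (xfer, Xin, 12, 4)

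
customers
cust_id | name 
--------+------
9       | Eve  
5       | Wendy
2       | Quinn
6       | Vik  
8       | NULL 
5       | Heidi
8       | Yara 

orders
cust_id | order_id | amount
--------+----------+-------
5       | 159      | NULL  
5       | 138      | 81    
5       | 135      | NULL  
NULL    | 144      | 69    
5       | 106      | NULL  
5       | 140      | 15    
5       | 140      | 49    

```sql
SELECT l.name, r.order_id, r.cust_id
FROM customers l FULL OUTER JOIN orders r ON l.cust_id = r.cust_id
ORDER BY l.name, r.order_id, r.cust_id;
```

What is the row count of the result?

18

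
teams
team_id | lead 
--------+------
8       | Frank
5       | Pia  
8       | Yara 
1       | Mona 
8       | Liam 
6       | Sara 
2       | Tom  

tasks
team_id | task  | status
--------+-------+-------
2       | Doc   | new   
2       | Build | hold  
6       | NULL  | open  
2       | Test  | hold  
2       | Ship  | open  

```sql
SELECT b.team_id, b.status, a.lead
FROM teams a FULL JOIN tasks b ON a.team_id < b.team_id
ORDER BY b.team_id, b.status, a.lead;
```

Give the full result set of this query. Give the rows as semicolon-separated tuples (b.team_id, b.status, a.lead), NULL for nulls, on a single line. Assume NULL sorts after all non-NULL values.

FULL OUTER JOIN keeps every row from both sides; unmatched rows get NULL for the other side's columns.
Matching on a.team_id < b.team_id.
- a[0] team_id=8 → no match; kept with NULLs on the b side.
- a[1] team_id=5 → 1 match(es) in b → 1 row(s).
- a[2] team_id=8 → no match; kept with NULLs on the b side.
- a[3] team_id=1 → 5 match(es) in b → 5 row(s).
- a[4] team_id=8 → no match; kept with NULLs on the b side.
- a[5] team_id=6 → no match; kept with NULLs on the b side.
- a[6] team_id=2 → 1 match(es) in b → 1 row(s).

(2, hold, Mona); (2, hold, Mona); (2, new, Mona); (2, open, Mona); (6, open, Mona); (6, open, Pia); (6, open, Tom); (NULL, NULL, Frank); (NULL, NULL, Liam); (NULL, NULL, Sara); (NULL, NULL, Yara)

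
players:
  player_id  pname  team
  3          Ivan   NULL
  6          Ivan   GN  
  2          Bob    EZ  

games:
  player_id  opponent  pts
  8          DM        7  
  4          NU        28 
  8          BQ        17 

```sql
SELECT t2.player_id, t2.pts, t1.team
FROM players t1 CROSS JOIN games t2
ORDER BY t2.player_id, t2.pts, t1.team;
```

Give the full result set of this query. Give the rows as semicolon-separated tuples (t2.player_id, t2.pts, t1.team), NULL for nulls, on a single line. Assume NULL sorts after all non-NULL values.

(4, 28, EZ); (4, 28, GN); (4, 28, NULL); (8, 7, EZ); (8, 7, GN); (8, 7, NULL); (8, 17, EZ); (8, 17, GN); (8, 17, NULL)

CROSS JOIN pairs every row of `players` with every row of `games`: 3 × 3 = 9 rows.
After projecting and ordering:
t2.player_id | t2.pts | t1.team
4 | 28 | EZ
4 | 28 | GN
4 | 28 | NULL
8 | 7 | EZ
8 | 7 | GN
8 | 7 | NULL
8 | 17 | EZ
8 | 17 | GN
8 | 17 | NULL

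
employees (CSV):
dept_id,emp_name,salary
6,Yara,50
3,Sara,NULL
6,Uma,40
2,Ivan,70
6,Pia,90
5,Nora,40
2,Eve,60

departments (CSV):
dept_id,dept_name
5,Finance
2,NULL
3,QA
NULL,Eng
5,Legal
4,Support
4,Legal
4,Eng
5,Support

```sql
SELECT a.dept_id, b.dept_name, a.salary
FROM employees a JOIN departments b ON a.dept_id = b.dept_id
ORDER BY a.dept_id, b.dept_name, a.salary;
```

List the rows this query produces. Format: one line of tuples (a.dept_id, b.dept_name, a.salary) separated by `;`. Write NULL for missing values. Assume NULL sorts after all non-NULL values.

(2, NULL, 60); (2, NULL, 70); (3, QA, NULL); (5, Finance, 40); (5, Legal, 40); (5, Support, 40)

INNER JOIN keeps only pairs where the ON condition holds.
Matching on a.dept_id = b.dept_id. A NULL in a compared column never satisfies the condition.
- a[0] dept_id=6 → no match; dropped.
- a[1] dept_id=3 → 1 match(es) in b → 1 row(s).
- a[2] dept_id=6 → no match; dropped.
- a[3] dept_id=2 → 1 match(es) in b → 1 row(s).
- a[4] dept_id=6 → no match; dropped.
- a[5] dept_id=5 → 3 match(es) in b → 3 row(s).
- a[6] dept_id=2 → 1 match(es) in b → 1 row(s).
After projecting and ordering:
a.dept_id | b.dept_name | a.salary
2 | NULL | 60
2 | NULL | 70
3 | QA | NULL
5 | Finance | 40
5 | Legal | 40
5 | Support | 40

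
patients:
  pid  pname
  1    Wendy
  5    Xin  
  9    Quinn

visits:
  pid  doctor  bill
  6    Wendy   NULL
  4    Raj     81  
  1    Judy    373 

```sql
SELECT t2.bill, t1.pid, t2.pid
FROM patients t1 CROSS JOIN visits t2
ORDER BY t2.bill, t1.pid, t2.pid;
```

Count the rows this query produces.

CROSS JOIN pairs every row of `patients` with every row of `visits`: 3 × 3 = 9 rows.

9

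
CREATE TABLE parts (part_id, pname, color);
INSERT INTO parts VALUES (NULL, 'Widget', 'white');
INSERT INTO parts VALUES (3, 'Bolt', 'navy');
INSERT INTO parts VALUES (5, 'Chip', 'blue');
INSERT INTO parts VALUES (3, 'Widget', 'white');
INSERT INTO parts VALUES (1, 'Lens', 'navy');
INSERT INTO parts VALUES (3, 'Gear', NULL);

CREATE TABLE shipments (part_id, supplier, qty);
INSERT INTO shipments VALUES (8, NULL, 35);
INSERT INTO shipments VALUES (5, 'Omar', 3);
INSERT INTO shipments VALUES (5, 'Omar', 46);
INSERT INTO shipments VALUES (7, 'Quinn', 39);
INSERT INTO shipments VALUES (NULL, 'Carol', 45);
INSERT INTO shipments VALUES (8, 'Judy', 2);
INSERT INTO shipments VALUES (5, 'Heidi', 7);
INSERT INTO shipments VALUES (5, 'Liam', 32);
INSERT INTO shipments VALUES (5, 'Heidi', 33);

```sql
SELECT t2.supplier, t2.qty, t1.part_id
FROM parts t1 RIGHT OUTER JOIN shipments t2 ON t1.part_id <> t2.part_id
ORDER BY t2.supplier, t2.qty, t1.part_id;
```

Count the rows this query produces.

36

RIGHT JOIN keeps every row from `shipments`; unmatched rows get NULL for `parts`'s columns.
Matching on t1.part_id <> t2.part_id. A NULL in a compared column never satisfies the condition.
- t1 (part_id=NULL) has no partner in t2.
- t1 (part_id=3) pairs with 8 row(s) of t2.
- t1 (part_id=5) pairs with 3 row(s) of t2.
- t1 (part_id=3) pairs with 8 row(s) of t2.
- t1 (part_id=1) pairs with 8 row(s) of t2.
- t1 (part_id=3) pairs with 8 row(s) of t2.
- 1 t2 row(s) had no t1 match → kept, t1 columns NULL.
Total: 35 matched + 1 padded = 36 rows.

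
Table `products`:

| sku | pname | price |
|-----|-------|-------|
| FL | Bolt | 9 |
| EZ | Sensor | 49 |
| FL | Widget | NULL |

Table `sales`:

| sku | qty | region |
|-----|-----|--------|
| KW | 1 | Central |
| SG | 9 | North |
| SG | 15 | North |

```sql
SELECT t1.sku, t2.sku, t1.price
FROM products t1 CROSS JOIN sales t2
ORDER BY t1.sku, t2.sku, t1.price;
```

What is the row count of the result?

9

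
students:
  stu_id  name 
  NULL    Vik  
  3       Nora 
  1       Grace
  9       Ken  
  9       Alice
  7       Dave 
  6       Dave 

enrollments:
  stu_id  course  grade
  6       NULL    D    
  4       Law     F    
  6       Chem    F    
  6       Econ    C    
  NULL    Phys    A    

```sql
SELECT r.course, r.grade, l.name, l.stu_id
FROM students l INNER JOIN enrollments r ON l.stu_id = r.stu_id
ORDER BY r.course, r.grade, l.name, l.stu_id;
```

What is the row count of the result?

INNER JOIN keeps only pairs where the ON condition holds.
Matching on l.stu_id = r.stu_id. A NULL in a compared column never satisfies the condition.
- stu_id=NULL: no matching r row, dropped.
- stu_id=3: no matching r row, dropped.
- stu_id=1: no matching r row, dropped.
- stu_id=9: no matching r row, dropped.
- stu_id=9: no matching r row, dropped.
- stu_id=7: no matching r row, dropped.
- stu_id=6: 3 matching r row(s), so 3 row(s) emitted.
Total: 3 rows.

3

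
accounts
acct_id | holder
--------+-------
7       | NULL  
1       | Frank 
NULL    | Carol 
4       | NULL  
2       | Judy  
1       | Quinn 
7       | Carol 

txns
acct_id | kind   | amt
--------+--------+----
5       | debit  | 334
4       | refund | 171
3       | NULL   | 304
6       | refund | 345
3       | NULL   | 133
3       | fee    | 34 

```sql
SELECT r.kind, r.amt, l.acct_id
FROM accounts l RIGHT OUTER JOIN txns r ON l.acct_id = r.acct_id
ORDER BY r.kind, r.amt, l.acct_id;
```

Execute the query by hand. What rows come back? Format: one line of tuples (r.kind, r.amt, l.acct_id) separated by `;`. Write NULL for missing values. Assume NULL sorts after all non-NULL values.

(debit, 334, NULL); (fee, 34, NULL); (refund, 171, 4); (refund, 345, NULL); (NULL, 133, NULL); (NULL, 304, NULL)

RIGHT JOIN keeps every row from `txns`; unmatched rows get NULL for `accounts`'s columns.
Matching on l.acct_id = r.acct_id. A NULL in a compared column never satisfies the condition.
Matched pairs: 1; unmatched r rows kept: 5.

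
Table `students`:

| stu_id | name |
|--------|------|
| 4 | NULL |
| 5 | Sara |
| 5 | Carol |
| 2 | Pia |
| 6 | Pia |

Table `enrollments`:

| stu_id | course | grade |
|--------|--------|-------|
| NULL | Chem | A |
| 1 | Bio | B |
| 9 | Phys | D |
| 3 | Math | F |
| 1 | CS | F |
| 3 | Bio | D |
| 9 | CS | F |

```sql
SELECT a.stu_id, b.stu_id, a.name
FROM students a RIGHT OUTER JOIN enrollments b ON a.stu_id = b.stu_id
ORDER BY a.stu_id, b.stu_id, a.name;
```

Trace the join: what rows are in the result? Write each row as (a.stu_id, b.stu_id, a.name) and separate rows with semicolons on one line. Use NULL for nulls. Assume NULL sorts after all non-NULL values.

(NULL, 1, NULL); (NULL, 1, NULL); (NULL, 3, NULL); (NULL, 3, NULL); (NULL, 9, NULL); (NULL, 9, NULL); (NULL, NULL, NULL)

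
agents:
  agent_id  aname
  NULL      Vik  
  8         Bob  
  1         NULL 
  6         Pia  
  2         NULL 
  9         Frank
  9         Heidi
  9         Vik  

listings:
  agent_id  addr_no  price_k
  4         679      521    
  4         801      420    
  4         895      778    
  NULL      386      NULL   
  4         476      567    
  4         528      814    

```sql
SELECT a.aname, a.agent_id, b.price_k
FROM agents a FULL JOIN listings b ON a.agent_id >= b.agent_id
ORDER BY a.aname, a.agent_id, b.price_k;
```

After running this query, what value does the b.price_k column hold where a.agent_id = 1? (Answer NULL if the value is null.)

FULL OUTER JOIN keeps every row from both sides; unmatched rows get NULL for the other side's columns.
Matching on a.agent_id >= b.agent_id. A NULL in a compared column never satisfies the condition.
- agent_id=NULL: no b row matches, row kept with b columns NULL.
- agent_id=8: 5 matching b row(s), so 5 row(s) emitted.
- agent_id=1: no b row matches, row kept with b columns NULL.
- agent_id=6: 5 matching b row(s), so 5 row(s) emitted.
- agent_id=2: no b row matches, row kept with b columns NULL.
- agent_id=9: 5 matching b row(s), so 5 row(s) emitted.
- agent_id=9: 5 matching b row(s), so 5 row(s) emitted.
- agent_id=9: 5 matching b row(s), so 5 row(s) emitted.
- 1 b row(s) had no a match → kept, a columns NULL.

NULL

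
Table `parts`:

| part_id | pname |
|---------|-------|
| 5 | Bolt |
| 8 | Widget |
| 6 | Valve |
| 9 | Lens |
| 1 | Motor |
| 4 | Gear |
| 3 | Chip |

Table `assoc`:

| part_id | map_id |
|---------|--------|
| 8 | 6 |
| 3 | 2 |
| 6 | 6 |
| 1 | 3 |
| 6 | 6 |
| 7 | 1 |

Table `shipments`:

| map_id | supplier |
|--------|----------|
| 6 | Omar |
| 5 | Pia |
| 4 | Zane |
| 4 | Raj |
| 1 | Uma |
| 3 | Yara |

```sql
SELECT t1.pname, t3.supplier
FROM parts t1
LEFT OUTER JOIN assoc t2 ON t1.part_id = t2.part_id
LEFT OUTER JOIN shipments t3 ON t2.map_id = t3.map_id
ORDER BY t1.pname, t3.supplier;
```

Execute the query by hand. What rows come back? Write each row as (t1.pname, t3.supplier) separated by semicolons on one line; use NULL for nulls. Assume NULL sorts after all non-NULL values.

(Bolt, NULL); (Chip, NULL); (Gear, NULL); (Lens, NULL); (Motor, Yara); (Valve, Omar); (Valve, Omar); (Widget, Omar)

Joins associate left-to-right: parts LEFT JOIN assoc on part_id gives 8 intermediate row(s).
Then LEFT JOIN `shipments t3` on map_id: each of those 8 rows is kept; rows whose t2.map_id has no match in t3 get NULL for t3's columns.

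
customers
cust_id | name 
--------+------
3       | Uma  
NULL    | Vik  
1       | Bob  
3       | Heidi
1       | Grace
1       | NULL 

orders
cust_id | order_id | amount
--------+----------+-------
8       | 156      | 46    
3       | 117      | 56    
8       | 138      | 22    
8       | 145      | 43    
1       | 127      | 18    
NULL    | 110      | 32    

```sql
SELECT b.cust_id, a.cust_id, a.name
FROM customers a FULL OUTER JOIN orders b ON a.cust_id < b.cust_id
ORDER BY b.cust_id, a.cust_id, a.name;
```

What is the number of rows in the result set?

FULL OUTER JOIN keeps every row from both sides; unmatched rows get NULL for the other side's columns.
Matching on a.cust_id < b.cust_id. A NULL in a compared column never satisfies the condition.
- a (cust_id=3) pairs with 3 row(s) of b.
- a (cust_id=NULL) has no partner → padded with NULL.
- a (cust_id=1) pairs with 4 row(s) of b.
- a (cust_id=3) pairs with 3 row(s) of b.
- a (cust_id=1) pairs with 4 row(s) of b.
- a (cust_id=1) pairs with 4 row(s) of b.
- 2 b row(s) had no a match → kept, a columns NULL.
Total: 18 matched + 3 padded = 21 rows.

21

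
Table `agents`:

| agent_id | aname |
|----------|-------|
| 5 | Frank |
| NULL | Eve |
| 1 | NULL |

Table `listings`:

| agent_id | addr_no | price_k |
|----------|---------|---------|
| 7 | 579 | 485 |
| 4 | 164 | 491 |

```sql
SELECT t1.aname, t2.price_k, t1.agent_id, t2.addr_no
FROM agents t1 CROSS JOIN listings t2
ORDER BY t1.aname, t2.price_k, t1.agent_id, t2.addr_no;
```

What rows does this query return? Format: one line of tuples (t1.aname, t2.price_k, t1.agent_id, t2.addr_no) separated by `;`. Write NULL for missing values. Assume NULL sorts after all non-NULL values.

(Eve, 485, NULL, 579); (Eve, 491, NULL, 164); (Frank, 485, 5, 579); (Frank, 491, 5, 164); (NULL, 485, 1, 579); (NULL, 491, 1, 164)

CROSS JOIN pairs every row of `agents` with every row of `listings`: 3 × 2 = 6 rows.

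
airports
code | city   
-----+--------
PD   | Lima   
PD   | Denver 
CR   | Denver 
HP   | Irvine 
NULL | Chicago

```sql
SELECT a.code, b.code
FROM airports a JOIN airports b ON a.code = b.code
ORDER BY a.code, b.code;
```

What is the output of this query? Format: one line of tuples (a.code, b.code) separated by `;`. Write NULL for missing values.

INNER JOIN keeps only pairs where the ON condition holds.
Matching on a.code = b.code. A NULL in a compared column never satisfies the condition.
Matched pairs: 6.

(CR, CR); (HP, HP); (PD, PD); (PD, PD); (PD, PD); (PD, PD)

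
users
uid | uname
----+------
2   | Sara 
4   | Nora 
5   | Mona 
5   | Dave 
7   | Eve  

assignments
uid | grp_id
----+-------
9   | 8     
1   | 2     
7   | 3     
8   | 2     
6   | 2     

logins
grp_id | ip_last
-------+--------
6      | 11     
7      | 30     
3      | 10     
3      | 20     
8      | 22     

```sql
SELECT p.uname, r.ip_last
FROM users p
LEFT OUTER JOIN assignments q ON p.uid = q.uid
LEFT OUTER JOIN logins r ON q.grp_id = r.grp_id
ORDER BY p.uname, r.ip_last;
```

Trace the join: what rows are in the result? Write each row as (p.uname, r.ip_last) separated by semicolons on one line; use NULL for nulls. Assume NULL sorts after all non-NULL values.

Evaluate left to right. First `users p LEFT JOIN assignments q` on uid: 5 row(s).
Then LEFT JOIN `logins r` on grp_id: each of those 5 rows is kept; rows whose q.grp_id has no match in r get NULL for r's columns.

(Dave, NULL); (Eve, 10); (Eve, 20); (Mona, NULL); (Nora, NULL); (Sara, NULL)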